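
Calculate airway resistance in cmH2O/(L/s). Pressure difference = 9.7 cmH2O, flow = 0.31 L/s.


R = dP / flow
R = 9.7 / 0.31
R = 31.29 cmH2O/(L/s)


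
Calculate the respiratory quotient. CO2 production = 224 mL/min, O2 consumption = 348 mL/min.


RQ = VCO2 / VO2
RQ = 224 / 348
RQ = 0.6437


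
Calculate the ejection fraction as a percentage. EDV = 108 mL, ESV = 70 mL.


SV = EDV - ESV = 108 - 70 = 38 mL
EF = SV/EDV * 100 = 38/108 * 100
EF = 35.19%


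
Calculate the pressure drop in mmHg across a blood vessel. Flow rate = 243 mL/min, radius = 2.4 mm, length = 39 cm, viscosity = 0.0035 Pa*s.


dP = 8*mu*L*Q / (pi*r^4)
Q = 243 mL/min = 4.05e-06 m^3/s
dP = 424.31 Pa = 424.31 / 133.322 mmHg = 3.183 mmHg


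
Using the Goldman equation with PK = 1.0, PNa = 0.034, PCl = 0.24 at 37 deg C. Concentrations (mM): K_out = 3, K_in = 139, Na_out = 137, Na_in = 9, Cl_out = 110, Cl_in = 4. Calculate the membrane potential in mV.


Vm = (RT/F)*ln((PK*Ko + PNa*Nao + PCl*Cli)/(PK*Ki + PNa*Nai + PCl*Clo))
Numer = 8.618, Denom = 165.706
Vm = -79.01 mV


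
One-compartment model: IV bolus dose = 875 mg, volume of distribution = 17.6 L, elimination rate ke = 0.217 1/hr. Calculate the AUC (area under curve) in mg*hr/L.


C0 = Dose/Vd = 875/17.6 = 49.7159 mg/L
AUC = C0/ke = 49.7159/0.217
AUC = 229.1 mg*hr/L


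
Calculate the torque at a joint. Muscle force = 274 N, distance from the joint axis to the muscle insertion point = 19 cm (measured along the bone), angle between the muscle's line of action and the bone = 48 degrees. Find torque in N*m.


Torque = F * d * sin(theta)   (moment arm = d*sin(theta))
d = 19 cm = 0.19 m
Torque = 274 * 0.19 * sin(48)
Torque = 38.69 N*m


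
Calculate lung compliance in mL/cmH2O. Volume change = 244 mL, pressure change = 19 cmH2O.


C = dV / dP
C = 244 / 19
C = 12.84 mL/cmH2O


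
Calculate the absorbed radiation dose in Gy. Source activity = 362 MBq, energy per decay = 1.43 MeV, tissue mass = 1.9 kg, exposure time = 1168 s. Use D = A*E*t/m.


A = 362 MBq = 3.6200e+08 Bq
E = 1.43 MeV = 2.29086e-13 J
D = A*E*t/m = 3.6200e+08*2.29086e-13*1168/1.9
D = 0.05098 Gy


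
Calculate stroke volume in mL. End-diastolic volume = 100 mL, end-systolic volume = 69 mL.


SV = EDV - ESV
SV = 100 - 69
SV = 31 mL


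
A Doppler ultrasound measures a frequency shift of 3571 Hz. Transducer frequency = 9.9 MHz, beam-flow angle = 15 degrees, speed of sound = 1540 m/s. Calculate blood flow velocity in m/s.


v = fd * c / (2 * f0 * cos(theta))
v = 3571 * 1540 / (2 * 9.9000e+06 * cos(15))
v = 0.2875 m/s


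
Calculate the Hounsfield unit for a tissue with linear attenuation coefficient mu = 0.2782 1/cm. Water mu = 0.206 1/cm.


HU = ((mu_tissue - mu_water) / mu_water) * 1000
HU = ((0.2782 - 0.206) / 0.206) * 1000
HU = 350.5


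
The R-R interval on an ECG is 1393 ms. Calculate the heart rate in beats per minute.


HR = 60 / RR_interval(s)
RR = 1393 ms = 1.393 s
HR = 60 / 1.393 = 43.07 bpm


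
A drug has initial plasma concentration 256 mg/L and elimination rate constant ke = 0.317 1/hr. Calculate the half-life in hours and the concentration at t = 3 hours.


t_half = ln(2) / ke = 0.693147 / 0.317 = 2.187 hr
C(t) = C0 * exp(-ke*t) = 256 * exp(-0.317*3)
C(3) = 98.91 mg/L


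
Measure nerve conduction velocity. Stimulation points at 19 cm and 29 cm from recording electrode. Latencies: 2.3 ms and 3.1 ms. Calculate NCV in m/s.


Distance = (29 - 19) / 100 = 0.1 m
dt = (3.1 - 2.3) / 1000 = 8.0000e-04 s
NCV = dist / dt = 125 m/s


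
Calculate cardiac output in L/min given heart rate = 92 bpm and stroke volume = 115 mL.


CO = HR * SV
CO = 92 * 115 / 1000
CO = 10.58 L/min


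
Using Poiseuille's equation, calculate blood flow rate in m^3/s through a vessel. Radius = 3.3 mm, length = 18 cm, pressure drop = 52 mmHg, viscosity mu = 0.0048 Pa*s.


Q = pi*r^4*dP / (8*mu*L)
r = 0.0033 m, L = 0.18 m
dP = 52 mmHg = 6932.744 Pa
Q = 3.7369e-04 m^3/s


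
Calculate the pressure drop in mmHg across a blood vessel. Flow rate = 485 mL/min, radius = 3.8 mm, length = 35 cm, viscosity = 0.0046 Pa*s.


dP = 8*mu*L*Q / (pi*r^4)
Q = 485 mL/min = 8.08333e-06 m^3/s
dP = 158.936 Pa = 158.936 / 133.322 mmHg = 1.192 mmHg


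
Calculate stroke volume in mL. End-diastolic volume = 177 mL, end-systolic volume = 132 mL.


SV = EDV - ESV
SV = 177 - 132
SV = 45 mL


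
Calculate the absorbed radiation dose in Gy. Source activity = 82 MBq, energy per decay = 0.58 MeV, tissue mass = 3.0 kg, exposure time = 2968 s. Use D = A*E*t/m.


A = 82 MBq = 8.2000e+07 Bq
E = 0.58 MeV = 9.2916e-14 J
D = A*E*t/m = 8.2000e+07*9.2916e-14*2968/3.0
D = 0.007538 Gy


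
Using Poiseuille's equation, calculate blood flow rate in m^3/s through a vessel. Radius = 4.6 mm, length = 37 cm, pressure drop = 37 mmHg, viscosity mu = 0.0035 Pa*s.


Q = pi*r^4*dP / (8*mu*L)
r = 0.0046 m, L = 0.37 m
dP = 37 mmHg = 4932.914 Pa
Q = 6.6977e-04 m^3/s


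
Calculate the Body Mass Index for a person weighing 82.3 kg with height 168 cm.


BMI = weight / height^2
height = 168 cm = 1.68 m
BMI = 82.3 / 1.68^2
BMI = 29.16 kg/m^2


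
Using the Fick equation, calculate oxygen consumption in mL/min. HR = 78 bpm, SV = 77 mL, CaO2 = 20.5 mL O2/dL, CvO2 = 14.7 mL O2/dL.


CO = HR*SV = 78*77/1000 = 6.006 L/min
a-v O2 diff = 20.5 - 14.7 = 5.8 mL/dL
VO2 = CO * (CaO2-CvO2) * 10 dL/L
VO2 = 6.006 * 5.8 * 10
VO2 = 348.3 mL/min


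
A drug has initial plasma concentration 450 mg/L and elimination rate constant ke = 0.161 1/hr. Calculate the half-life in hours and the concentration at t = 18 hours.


t_half = ln(2) / ke = 0.693147 / 0.161 = 4.305 hr
C(t) = C0 * exp(-ke*t) = 450 * exp(-0.161*18)
C(18) = 24.81 mg/L


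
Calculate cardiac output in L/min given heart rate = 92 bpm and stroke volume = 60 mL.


CO = HR * SV
CO = 92 * 60 / 1000
CO = 5.52 L/min


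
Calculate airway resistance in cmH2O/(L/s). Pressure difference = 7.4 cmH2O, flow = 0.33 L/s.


R = dP / flow
R = 7.4 / 0.33
R = 22.42 cmH2O/(L/s)


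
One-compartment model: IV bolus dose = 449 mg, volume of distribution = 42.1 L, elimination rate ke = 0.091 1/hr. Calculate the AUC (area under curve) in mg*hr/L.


C0 = Dose/Vd = 449/42.1 = 10.6651 mg/L
AUC = C0/ke = 10.6651/0.091
AUC = 117.2 mg*hr/L


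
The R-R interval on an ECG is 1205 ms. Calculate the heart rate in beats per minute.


HR = 60 / RR_interval(s)
RR = 1205 ms = 1.205 s
HR = 60 / 1.205 = 49.79 bpm


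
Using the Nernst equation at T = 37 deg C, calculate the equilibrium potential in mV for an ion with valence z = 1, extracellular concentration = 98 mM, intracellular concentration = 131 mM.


E = (RT/(zF)) * ln(C_out/C_in)
T = 37 + 273.15 = 310.15 K
E = (8.314 * 310.15 / (1 * 96485)) * ln(98/131)
E = -7.756 mV


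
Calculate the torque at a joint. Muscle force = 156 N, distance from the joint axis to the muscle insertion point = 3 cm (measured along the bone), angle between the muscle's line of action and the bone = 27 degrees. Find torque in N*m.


Torque = F * d * sin(theta)   (moment arm = d*sin(theta))
d = 3 cm = 0.03 m
Torque = 156 * 0.03 * sin(27)
Torque = 2.125 N*m


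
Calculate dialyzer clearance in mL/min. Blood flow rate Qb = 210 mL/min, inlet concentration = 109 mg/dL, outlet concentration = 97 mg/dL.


K = Qb * (Cb_in - Cb_out) / Cb_in
K = 210 * (109 - 97) / 109
K = 23.12 mL/min


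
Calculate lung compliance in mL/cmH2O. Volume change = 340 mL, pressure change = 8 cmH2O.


C = dV / dP
C = 340 / 8
C = 42.5 mL/cmH2O


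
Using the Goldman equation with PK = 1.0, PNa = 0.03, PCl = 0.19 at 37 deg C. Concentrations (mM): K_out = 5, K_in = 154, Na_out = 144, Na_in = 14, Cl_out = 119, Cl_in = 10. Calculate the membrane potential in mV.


Vm = (RT/F)*ln((PK*Ko + PNa*Nao + PCl*Cli)/(PK*Ki + PNa*Nai + PCl*Clo))
Numer = 11.22, Denom = 177.03
Vm = -73.72 mV


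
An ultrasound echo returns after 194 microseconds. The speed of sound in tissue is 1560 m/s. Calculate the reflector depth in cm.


depth = c * t / 2
t = 194 us = 1.9400e-04 s
depth = 1560 * 1.9400e-04 / 2
depth = 0.15132 m = 15.132 cm


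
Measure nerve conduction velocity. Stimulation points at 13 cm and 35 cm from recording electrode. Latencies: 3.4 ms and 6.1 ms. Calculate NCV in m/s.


Distance = (35 - 13) / 100 = 0.22 m
dt = (6.1 - 3.4) / 1000 = 0.0027 s
NCV = dist / dt = 81.48 m/s


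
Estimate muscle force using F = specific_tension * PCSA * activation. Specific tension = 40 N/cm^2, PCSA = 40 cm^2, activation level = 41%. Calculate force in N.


F = sigma * PCSA * activation
F = 40 * 40 * 0.41
F = 656 N


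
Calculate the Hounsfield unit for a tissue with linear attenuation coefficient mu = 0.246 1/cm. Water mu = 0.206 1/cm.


HU = ((mu_tissue - mu_water) / mu_water) * 1000
HU = ((0.246 - 0.206) / 0.206) * 1000
HU = 194.2


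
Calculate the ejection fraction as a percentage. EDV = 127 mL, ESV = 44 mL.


SV = EDV - ESV = 127 - 44 = 83 mL
EF = SV/EDV * 100 = 83/127 * 100
EF = 65.35%


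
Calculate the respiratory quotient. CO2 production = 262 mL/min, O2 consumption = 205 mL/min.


RQ = VCO2 / VO2
RQ = 262 / 205
RQ = 1.278


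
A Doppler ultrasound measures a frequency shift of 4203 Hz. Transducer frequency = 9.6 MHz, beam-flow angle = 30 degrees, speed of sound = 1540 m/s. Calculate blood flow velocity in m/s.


v = fd * c / (2 * f0 * cos(theta))
v = 4203 * 1540 / (2 * 9.6000e+06 * cos(30))
v = 0.3893 m/s


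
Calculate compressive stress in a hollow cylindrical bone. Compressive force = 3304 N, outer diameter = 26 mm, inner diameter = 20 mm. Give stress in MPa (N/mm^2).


A = pi*(r_o^2 - r_i^2)
r_o = 13 mm, r_i = 10 mm
A = 216.77 mm^2
sigma = F/A = 3304 / 216.77
sigma = 15.24 MPa


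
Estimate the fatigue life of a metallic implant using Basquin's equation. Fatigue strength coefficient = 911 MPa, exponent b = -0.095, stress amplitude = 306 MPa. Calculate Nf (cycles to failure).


sigma_a = sigma_f' * (2Nf)^b
2Nf = (sigma_a/sigma_f')^(1/b)
2Nf = (306/911)^(1/-0.095)
2Nf = 97126.183
Nf = 4.856e+04


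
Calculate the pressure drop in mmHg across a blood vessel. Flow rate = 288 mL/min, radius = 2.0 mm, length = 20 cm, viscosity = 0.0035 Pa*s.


dP = 8*mu*L*Q / (pi*r^4)
Q = 288 mL/min = 4.8e-06 m^3/s
dP = 534.761 Pa = 534.761 / 133.322 mmHg = 4.011 mmHg


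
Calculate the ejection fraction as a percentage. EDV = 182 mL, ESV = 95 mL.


SV = EDV - ESV = 182 - 95 = 87 mL
EF = SV/EDV * 100 = 87/182 * 100
EF = 47.8%


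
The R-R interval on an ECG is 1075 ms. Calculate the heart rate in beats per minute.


HR = 60 / RR_interval(s)
RR = 1075 ms = 1.075 s
HR = 60 / 1.075 = 55.81 bpm


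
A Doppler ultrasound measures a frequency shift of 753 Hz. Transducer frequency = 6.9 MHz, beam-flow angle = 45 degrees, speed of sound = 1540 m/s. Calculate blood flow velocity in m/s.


v = fd * c / (2 * f0 * cos(theta))
v = 753 * 1540 / (2 * 6.9000e+06 * cos(45))
v = 0.1188 m/s


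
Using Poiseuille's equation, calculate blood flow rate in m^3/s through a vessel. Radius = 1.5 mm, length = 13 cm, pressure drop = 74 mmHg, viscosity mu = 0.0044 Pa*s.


Q = pi*r^4*dP / (8*mu*L)
r = 0.0015 m, L = 0.13 m
dP = 74 mmHg = 9865.828 Pa
Q = 3.4290e-05 m^3/s


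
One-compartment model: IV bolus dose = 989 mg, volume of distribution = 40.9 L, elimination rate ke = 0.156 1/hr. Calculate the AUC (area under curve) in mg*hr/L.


C0 = Dose/Vd = 989/40.9 = 24.1809 mg/L
AUC = C0/ke = 24.1809/0.156
AUC = 155 mg*hr/L


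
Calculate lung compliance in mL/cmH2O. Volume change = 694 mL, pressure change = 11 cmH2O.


C = dV / dP
C = 694 / 11
C = 63.09 mL/cmH2O


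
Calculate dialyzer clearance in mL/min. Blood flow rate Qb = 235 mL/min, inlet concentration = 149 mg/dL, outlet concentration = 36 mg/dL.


K = Qb * (Cb_in - Cb_out) / Cb_in
K = 235 * (149 - 36) / 149
K = 178.2 mL/min


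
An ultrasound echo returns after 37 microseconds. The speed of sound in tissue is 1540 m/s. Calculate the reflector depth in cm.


depth = c * t / 2
t = 37 us = 3.7000e-05 s
depth = 1540 * 3.7000e-05 / 2
depth = 0.02849 m = 2.849 cm


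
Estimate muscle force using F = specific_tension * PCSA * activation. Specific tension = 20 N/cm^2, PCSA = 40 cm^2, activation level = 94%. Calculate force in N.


F = sigma * PCSA * activation
F = 20 * 40 * 0.94
F = 752 N


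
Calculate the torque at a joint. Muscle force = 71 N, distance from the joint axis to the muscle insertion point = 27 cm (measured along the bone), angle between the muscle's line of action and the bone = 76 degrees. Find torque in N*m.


Torque = F * d * sin(theta)   (moment arm = d*sin(theta))
d = 27 cm = 0.27 m
Torque = 71 * 0.27 * sin(76)
Torque = 18.6 N*m


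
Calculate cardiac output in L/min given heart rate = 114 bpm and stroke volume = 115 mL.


CO = HR * SV
CO = 114 * 115 / 1000
CO = 13.11 L/min


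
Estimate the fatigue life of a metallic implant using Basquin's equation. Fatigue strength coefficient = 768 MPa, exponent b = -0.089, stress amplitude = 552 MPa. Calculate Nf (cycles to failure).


sigma_a = sigma_f' * (2Nf)^b
2Nf = (sigma_a/sigma_f')^(1/b)
2Nf = (552/768)^(1/-0.089)
2Nf = 40.877539
Nf = 20.44


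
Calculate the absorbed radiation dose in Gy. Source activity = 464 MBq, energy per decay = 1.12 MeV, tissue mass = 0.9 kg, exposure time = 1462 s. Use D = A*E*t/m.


A = 464 MBq = 4.6400e+08 Bq
E = 1.12 MeV = 1.79424e-13 J
D = A*E*t/m = 4.6400e+08*1.79424e-13*1462/0.9
D = 0.1352 Gy


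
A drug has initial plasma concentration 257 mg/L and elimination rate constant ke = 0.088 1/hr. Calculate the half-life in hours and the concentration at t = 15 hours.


t_half = ln(2) / ke = 0.693147 / 0.088 = 7.877 hr
C(t) = C0 * exp(-ke*t) = 257 * exp(-0.088*15)
C(15) = 68.65 mg/L


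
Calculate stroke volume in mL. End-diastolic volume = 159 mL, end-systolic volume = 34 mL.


SV = EDV - ESV
SV = 159 - 34
SV = 125 mL


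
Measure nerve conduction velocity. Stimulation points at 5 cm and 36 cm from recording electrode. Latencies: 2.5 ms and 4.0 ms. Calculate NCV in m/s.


Distance = (36 - 5) / 100 = 0.31 m
dt = (4.0 - 2.5) / 1000 = 0.0015 s
NCV = dist / dt = 206.7 m/s


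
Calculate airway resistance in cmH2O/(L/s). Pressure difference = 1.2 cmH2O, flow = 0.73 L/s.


R = dP / flow
R = 1.2 / 0.73
R = 1.644 cmH2O/(L/s)


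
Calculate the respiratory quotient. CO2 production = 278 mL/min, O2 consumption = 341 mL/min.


RQ = VCO2 / VO2
RQ = 278 / 341
RQ = 0.8152


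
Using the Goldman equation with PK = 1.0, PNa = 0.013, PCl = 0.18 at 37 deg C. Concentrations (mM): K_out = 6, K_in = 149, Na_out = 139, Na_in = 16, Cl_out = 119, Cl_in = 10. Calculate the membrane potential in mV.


Vm = (RT/F)*ln((PK*Ko + PNa*Nao + PCl*Cli)/(PK*Ki + PNa*Nai + PCl*Clo))
Numer = 9.607, Denom = 170.628
Vm = -76.89 mV


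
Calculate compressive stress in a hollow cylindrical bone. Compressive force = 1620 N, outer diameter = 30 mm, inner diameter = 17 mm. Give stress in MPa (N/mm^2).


A = pi*(r_o^2 - r_i^2)
r_o = 15 mm, r_i = 8.5 mm
A = 479.878 mm^2
sigma = F/A = 1620 / 479.878
sigma = 3.376 MPa


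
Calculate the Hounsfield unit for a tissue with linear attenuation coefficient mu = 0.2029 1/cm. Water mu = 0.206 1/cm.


HU = ((mu_tissue - mu_water) / mu_water) * 1000
HU = ((0.2029 - 0.206) / 0.206) * 1000
HU = -15.05


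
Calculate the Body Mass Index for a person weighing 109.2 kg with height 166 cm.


BMI = weight / height^2
height = 166 cm = 1.66 m
BMI = 109.2 / 1.66^2
BMI = 39.63 kg/m^2


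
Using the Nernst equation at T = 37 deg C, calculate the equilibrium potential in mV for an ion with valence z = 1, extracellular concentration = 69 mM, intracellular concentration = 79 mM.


E = (RT/(zF)) * ln(C_out/C_in)
T = 37 + 273.15 = 310.15 K
E = (8.314 * 310.15 / (1 * 96485)) * ln(69/79)
E = -3.617 mV


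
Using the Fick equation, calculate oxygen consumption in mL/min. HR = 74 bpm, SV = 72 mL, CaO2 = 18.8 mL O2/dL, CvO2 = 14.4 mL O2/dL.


CO = HR*SV = 74*72/1000 = 5.328 L/min
a-v O2 diff = 18.8 - 14.4 = 4.4 mL/dL
VO2 = CO * (CaO2-CvO2) * 10 dL/L
VO2 = 5.328 * 4.4 * 10
VO2 = 234.4 mL/min


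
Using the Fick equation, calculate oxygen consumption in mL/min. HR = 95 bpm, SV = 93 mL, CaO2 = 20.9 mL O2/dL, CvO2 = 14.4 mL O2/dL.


CO = HR*SV = 95*93/1000 = 8.835 L/min
a-v O2 diff = 20.9 - 14.4 = 6.5 mL/dL
VO2 = CO * (CaO2-CvO2) * 10 dL/L
VO2 = 8.835 * 6.5 * 10
VO2 = 574.3 mL/min


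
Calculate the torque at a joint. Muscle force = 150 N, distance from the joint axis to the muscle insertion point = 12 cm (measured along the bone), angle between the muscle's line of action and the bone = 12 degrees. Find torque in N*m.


Torque = F * d * sin(theta)   (moment arm = d*sin(theta))
d = 12 cm = 0.12 m
Torque = 150 * 0.12 * sin(12)
Torque = 3.742 N*m


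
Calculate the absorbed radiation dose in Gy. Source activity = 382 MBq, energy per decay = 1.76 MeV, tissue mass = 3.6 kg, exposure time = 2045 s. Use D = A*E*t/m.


A = 382 MBq = 3.8200e+08 Bq
E = 1.76 MeV = 2.81952e-13 J
D = A*E*t/m = 3.8200e+08*2.81952e-13*2045/3.6
D = 0.06118 Gy


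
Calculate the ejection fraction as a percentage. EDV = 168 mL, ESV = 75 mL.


SV = EDV - ESV = 168 - 75 = 93 mL
EF = SV/EDV * 100 = 93/168 * 100
EF = 55.36%


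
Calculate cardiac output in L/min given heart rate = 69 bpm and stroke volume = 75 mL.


CO = HR * SV
CO = 69 * 75 / 1000
CO = 5.175 L/min


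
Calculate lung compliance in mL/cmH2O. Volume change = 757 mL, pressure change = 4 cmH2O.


C = dV / dP
C = 757 / 4
C = 189.2 mL/cmH2O


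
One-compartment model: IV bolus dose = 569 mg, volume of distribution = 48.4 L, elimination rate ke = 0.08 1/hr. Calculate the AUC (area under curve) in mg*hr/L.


C0 = Dose/Vd = 569/48.4 = 11.7562 mg/L
AUC = C0/ke = 11.7562/0.08
AUC = 147 mg*hr/L


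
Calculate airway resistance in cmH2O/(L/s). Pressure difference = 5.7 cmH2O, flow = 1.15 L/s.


R = dP / flow
R = 5.7 / 1.15
R = 4.957 cmH2O/(L/s)


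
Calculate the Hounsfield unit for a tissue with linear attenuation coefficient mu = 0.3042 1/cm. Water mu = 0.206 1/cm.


HU = ((mu_tissue - mu_water) / mu_water) * 1000
HU = ((0.3042 - 0.206) / 0.206) * 1000
HU = 476.7


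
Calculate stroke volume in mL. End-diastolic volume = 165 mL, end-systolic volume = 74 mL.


SV = EDV - ESV
SV = 165 - 74
SV = 91 mL


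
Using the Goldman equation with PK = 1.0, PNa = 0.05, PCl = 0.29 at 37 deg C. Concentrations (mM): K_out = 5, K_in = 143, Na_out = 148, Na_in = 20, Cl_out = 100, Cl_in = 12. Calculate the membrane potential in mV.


Vm = (RT/F)*ln((PK*Ko + PNa*Nao + PCl*Cli)/(PK*Ki + PNa*Nai + PCl*Clo))
Numer = 15.88, Denom = 173
Vm = -63.83 mV


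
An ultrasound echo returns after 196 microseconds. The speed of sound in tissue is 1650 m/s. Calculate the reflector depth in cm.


depth = c * t / 2
t = 196 us = 1.9600e-04 s
depth = 1650 * 1.9600e-04 / 2
depth = 0.1617 m = 16.17 cm


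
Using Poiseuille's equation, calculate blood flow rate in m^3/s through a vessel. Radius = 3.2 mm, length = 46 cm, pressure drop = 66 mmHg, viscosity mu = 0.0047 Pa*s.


Q = pi*r^4*dP / (8*mu*L)
r = 0.0032 m, L = 0.46 m
dP = 66 mmHg = 8799.252 Pa
Q = 1.6759e-04 m^3/s


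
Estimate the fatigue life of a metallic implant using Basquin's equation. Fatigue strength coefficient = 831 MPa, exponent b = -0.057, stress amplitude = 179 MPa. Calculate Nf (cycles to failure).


sigma_a = sigma_f' * (2Nf)^b
2Nf = (sigma_a/sigma_f')^(1/b)
2Nf = (179/831)^(1/-0.057)
2Nf = 4.9811911e+11
Nf = 2.4906e+11


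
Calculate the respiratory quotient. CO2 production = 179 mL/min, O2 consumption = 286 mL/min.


RQ = VCO2 / VO2
RQ = 179 / 286
RQ = 0.6259


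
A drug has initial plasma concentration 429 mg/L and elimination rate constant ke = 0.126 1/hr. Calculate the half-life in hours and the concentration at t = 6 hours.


t_half = ln(2) / ke = 0.693147 / 0.126 = 5.501 hr
C(t) = C0 * exp(-ke*t) = 429 * exp(-0.126*6)
C(6) = 201.4 mg/L


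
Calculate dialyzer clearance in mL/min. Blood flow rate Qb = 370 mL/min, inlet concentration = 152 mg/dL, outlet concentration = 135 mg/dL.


K = Qb * (Cb_in - Cb_out) / Cb_in
K = 370 * (152 - 135) / 152
K = 41.38 mL/min


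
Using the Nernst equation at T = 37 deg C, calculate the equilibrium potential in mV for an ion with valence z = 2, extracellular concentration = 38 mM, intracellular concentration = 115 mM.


E = (RT/(zF)) * ln(C_out/C_in)
T = 37 + 273.15 = 310.15 K
E = (8.314 * 310.15 / (2 * 96485)) * ln(38/115)
E = -14.8 mV


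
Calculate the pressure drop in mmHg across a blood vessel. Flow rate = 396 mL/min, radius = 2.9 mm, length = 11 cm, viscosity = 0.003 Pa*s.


dP = 8*mu*L*Q / (pi*r^4)
Q = 396 mL/min = 6.6e-06 m^3/s
dP = 78.4162 Pa = 78.4162 / 133.322 mmHg = 0.5882 mmHg


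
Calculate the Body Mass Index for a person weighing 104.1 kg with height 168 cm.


BMI = weight / height^2
height = 168 cm = 1.68 m
BMI = 104.1 / 1.68^2
BMI = 36.88 kg/m^2


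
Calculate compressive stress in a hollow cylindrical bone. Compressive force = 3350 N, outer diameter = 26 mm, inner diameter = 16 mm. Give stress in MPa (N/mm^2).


A = pi*(r_o^2 - r_i^2)
r_o = 13 mm, r_i = 8 mm
A = 329.867 mm^2
sigma = F/A = 3350 / 329.867
sigma = 10.16 MPa


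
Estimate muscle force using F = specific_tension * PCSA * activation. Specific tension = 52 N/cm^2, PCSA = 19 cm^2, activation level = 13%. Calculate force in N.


F = sigma * PCSA * activation
F = 52 * 19 * 0.13
F = 128.4 N


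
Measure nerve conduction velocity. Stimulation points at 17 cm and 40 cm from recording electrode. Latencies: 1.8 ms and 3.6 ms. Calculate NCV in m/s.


Distance = (40 - 17) / 100 = 0.23 m
dt = (3.6 - 1.8) / 1000 = 0.0018 s
NCV = dist / dt = 127.8 m/s


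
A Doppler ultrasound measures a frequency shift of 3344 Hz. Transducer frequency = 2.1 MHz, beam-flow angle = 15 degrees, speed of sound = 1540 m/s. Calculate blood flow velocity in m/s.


v = fd * c / (2 * f0 * cos(theta))
v = 3344 * 1540 / (2 * 2.1000e+06 * cos(15))
v = 1.269 m/s


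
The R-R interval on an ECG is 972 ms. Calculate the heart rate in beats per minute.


HR = 60 / RR_interval(s)
RR = 972 ms = 0.972 s
HR = 60 / 0.972 = 61.73 bpm


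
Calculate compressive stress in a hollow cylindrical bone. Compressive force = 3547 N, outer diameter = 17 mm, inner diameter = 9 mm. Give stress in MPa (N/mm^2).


A = pi*(r_o^2 - r_i^2)
r_o = 8.5 mm, r_i = 4.5 mm
A = 163.363 mm^2
sigma = F/A = 3547 / 163.363
sigma = 21.71 MPa


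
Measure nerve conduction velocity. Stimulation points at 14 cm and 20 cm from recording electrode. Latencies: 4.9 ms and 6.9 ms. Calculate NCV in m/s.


Distance = (20 - 14) / 100 = 0.06 m
dt = (6.9 - 4.9) / 1000 = 0.002 s
NCV = dist / dt = 30 m/s


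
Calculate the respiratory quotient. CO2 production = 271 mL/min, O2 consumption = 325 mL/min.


RQ = VCO2 / VO2
RQ = 271 / 325
RQ = 0.8338


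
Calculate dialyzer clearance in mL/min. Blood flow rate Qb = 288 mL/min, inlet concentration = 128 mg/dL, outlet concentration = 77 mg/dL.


K = Qb * (Cb_in - Cb_out) / Cb_in
K = 288 * (128 - 77) / 128
K = 114.8 mL/min


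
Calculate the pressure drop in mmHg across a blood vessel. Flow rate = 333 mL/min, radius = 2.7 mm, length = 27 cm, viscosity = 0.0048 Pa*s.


dP = 8*mu*L*Q / (pi*r^4)
Q = 333 mL/min = 5.55e-06 m^3/s
dP = 344.654 Pa = 344.654 / 133.322 mmHg = 2.585 mmHg


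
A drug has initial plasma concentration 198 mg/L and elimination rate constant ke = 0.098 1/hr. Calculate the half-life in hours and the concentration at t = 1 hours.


t_half = ln(2) / ke = 0.693147 / 0.098 = 7.073 hr
C(t) = C0 * exp(-ke*t) = 198 * exp(-0.098*1)
C(1) = 179.5 mg/L


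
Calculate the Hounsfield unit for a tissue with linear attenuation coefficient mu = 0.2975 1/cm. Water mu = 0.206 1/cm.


HU = ((mu_tissue - mu_water) / mu_water) * 1000
HU = ((0.2975 - 0.206) / 0.206) * 1000
HU = 444.2


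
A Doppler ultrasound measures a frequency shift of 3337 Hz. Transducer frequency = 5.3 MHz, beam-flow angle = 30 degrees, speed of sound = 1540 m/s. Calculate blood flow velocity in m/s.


v = fd * c / (2 * f0 * cos(theta))
v = 3337 * 1540 / (2 * 5.3000e+06 * cos(30))
v = 0.5598 m/s


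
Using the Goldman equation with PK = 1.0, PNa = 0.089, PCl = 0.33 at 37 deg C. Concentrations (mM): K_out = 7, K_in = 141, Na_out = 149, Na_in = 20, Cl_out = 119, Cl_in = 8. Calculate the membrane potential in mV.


Vm = (RT/F)*ln((PK*Ko + PNa*Nao + PCl*Cli)/(PK*Ki + PNa*Nai + PCl*Clo))
Numer = 22.901, Denom = 182.05
Vm = -55.4 mV


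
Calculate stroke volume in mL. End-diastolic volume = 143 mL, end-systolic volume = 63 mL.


SV = EDV - ESV
SV = 143 - 63
SV = 80 mL


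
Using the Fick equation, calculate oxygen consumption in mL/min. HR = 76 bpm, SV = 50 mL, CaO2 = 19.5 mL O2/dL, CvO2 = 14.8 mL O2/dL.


CO = HR*SV = 76*50/1000 = 3.8 L/min
a-v O2 diff = 19.5 - 14.8 = 4.7 mL/dL
VO2 = CO * (CaO2-CvO2) * 10 dL/L
VO2 = 3.8 * 4.7 * 10
VO2 = 178.6 mL/min


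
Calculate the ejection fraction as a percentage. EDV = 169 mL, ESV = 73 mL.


SV = EDV - ESV = 169 - 73 = 96 mL
EF = SV/EDV * 100 = 96/169 * 100
EF = 56.8%


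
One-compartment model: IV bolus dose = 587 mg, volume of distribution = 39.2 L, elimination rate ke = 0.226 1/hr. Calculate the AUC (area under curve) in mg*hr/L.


C0 = Dose/Vd = 587/39.2 = 14.9745 mg/L
AUC = C0/ke = 14.9745/0.226
AUC = 66.26 mg*hr/L


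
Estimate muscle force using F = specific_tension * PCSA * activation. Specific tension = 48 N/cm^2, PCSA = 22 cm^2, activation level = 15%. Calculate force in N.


F = sigma * PCSA * activation
F = 48 * 22 * 0.15
F = 158.4 N


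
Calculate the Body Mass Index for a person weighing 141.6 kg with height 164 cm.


BMI = weight / height^2
height = 164 cm = 1.64 m
BMI = 141.6 / 1.64^2
BMI = 52.65 kg/m^2


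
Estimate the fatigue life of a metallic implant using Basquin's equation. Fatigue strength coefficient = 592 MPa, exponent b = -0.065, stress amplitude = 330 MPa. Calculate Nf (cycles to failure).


sigma_a = sigma_f' * (2Nf)^b
2Nf = (sigma_a/sigma_f')^(1/b)
2Nf = (330/592)^(1/-0.065)
2Nf = 8030.3574
Nf = 4015


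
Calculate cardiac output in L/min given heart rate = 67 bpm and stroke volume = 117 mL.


CO = HR * SV
CO = 67 * 117 / 1000
CO = 7.839 L/min


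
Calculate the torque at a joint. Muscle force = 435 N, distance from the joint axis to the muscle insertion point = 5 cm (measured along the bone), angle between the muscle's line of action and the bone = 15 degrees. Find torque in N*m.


Torque = F * d * sin(theta)   (moment arm = d*sin(theta))
d = 5 cm = 0.05 m
Torque = 435 * 0.05 * sin(15)
Torque = 5.629 N*m


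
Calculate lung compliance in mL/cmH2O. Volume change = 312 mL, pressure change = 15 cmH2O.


C = dV / dP
C = 312 / 15
C = 20.8 mL/cmH2O


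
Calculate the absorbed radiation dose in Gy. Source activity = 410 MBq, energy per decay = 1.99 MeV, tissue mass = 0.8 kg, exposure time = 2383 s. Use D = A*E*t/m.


A = 410 MBq = 4.1000e+08 Bq
E = 1.99 MeV = 3.18798e-13 J
D = A*E*t/m = 4.1000e+08*3.18798e-13*2383/0.8
D = 0.3893 Gy


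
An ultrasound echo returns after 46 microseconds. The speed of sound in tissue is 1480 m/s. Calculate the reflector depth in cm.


depth = c * t / 2
t = 46 us = 4.6000e-05 s
depth = 1480 * 4.6000e-05 / 2
depth = 0.03404 m = 3.404 cm


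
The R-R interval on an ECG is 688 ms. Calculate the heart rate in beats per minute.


HR = 60 / RR_interval(s)
RR = 688 ms = 0.688 s
HR = 60 / 0.688 = 87.21 bpm


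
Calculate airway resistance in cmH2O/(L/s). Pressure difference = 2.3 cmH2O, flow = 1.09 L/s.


R = dP / flow
R = 2.3 / 1.09
R = 2.11 cmH2O/(L/s)


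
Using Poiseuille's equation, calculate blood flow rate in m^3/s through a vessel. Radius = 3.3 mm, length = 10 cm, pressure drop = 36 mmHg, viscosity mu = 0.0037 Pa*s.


Q = pi*r^4*dP / (8*mu*L)
r = 0.0033 m, L = 0.1 m
dP = 36 mmHg = 4799.592 Pa
Q = 6.0411e-04 m^3/s


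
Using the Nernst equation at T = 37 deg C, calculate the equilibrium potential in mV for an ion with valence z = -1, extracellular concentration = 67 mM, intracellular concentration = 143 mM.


E = (RT/(zF)) * ln(C_out/C_in)
T = 37 + 273.15 = 310.15 K
E = (8.314 * 310.15 / (-1 * 96485)) * ln(67/143)
E = 20.26 mV


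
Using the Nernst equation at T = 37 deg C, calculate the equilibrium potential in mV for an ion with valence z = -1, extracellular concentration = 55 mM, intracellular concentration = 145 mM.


E = (RT/(zF)) * ln(C_out/C_in)
T = 37 + 273.15 = 310.15 K
E = (8.314 * 310.15 / (-1 * 96485)) * ln(55/145)
E = 25.91 mV


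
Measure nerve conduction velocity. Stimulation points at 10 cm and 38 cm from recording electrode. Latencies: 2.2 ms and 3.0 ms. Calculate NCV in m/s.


Distance = (38 - 10) / 100 = 0.28 m
dt = (3.0 - 2.2) / 1000 = 8.0000e-04 s
NCV = dist / dt = 350 m/s


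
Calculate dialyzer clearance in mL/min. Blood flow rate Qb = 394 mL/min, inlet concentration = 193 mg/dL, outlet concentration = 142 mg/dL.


K = Qb * (Cb_in - Cb_out) / Cb_in
K = 394 * (193 - 142) / 193
K = 104.1 mL/min


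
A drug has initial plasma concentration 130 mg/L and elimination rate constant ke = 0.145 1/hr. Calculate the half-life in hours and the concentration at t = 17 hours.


t_half = ln(2) / ke = 0.693147 / 0.145 = 4.78 hr
C(t) = C0 * exp(-ke*t) = 130 * exp(-0.145*17)
C(17) = 11.05 mg/L


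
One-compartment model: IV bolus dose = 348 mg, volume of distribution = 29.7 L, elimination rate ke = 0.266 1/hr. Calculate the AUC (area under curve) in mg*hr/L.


C0 = Dose/Vd = 348/29.7 = 11.7172 mg/L
AUC = C0/ke = 11.7172/0.266
AUC = 44.05 mg*hr/L


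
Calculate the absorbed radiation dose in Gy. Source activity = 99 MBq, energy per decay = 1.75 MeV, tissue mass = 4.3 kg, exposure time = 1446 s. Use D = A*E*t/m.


A = 99 MBq = 9.9000e+07 Bq
E = 1.75 MeV = 2.8035e-13 J
D = A*E*t/m = 9.9000e+07*2.8035e-13*1446/4.3
D = 0.009333 Gy


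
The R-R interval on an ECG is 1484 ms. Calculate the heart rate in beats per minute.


HR = 60 / RR_interval(s)
RR = 1484 ms = 1.484 s
HR = 60 / 1.484 = 40.43 bpm


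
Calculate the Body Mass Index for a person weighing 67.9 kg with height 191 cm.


BMI = weight / height^2
height = 191 cm = 1.91 m
BMI = 67.9 / 1.91^2
BMI = 18.61 kg/m^2


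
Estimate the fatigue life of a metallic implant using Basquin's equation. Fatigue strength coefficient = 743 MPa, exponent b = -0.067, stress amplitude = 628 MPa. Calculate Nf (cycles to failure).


sigma_a = sigma_f' * (2Nf)^b
2Nf = (sigma_a/sigma_f')^(1/b)
2Nf = (628/743)^(1/-0.067)
2Nf = 12.302337
Nf = 6.151


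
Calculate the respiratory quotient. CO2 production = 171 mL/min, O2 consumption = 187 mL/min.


RQ = VCO2 / VO2
RQ = 171 / 187
RQ = 0.9144


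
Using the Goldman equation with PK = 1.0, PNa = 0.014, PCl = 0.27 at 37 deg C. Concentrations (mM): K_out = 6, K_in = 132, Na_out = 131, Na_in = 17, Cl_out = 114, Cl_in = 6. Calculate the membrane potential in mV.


Vm = (RT/F)*ln((PK*Ko + PNa*Nao + PCl*Cli)/(PK*Ki + PNa*Nai + PCl*Clo))
Numer = 9.454, Denom = 163.018
Vm = -76.1 mV


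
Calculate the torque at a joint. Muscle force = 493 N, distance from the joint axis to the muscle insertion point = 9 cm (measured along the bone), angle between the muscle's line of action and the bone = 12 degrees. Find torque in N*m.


Torque = F * d * sin(theta)   (moment arm = d*sin(theta))
d = 9 cm = 0.09 m
Torque = 493 * 0.09 * sin(12)
Torque = 9.225 N*m


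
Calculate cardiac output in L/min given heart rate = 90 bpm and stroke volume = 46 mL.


CO = HR * SV
CO = 90 * 46 / 1000
CO = 4.14 L/min


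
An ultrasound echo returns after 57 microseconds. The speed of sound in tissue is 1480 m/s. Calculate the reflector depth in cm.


depth = c * t / 2
t = 57 us = 5.7000e-05 s
depth = 1480 * 5.7000e-05 / 2
depth = 0.04218 m = 4.218 cm


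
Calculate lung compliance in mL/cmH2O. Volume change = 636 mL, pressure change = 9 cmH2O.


C = dV / dP
C = 636 / 9
C = 70.67 mL/cmH2O


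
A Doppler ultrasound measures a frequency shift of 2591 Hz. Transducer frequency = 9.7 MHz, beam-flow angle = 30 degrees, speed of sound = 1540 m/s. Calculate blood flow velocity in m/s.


v = fd * c / (2 * f0 * cos(theta))
v = 2591 * 1540 / (2 * 9.7000e+06 * cos(30))
v = 0.2375 m/s


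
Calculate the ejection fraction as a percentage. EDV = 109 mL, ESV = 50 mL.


SV = EDV - ESV = 109 - 50 = 59 mL
EF = SV/EDV * 100 = 59/109 * 100
EF = 54.13%


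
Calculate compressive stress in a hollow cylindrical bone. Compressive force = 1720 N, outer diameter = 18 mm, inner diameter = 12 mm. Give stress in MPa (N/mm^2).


A = pi*(r_o^2 - r_i^2)
r_o = 9 mm, r_i = 6 mm
A = 141.372 mm^2
sigma = F/A = 1720 / 141.372
sigma = 12.17 MPa


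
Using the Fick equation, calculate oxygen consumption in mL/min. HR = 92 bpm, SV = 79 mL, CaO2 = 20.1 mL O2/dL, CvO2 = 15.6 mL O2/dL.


CO = HR*SV = 92*79/1000 = 7.268 L/min
a-v O2 diff = 20.1 - 15.6 = 4.5 mL/dL
VO2 = CO * (CaO2-CvO2) * 10 dL/L
VO2 = 7.268 * 4.5 * 10
VO2 = 327.1 mL/min


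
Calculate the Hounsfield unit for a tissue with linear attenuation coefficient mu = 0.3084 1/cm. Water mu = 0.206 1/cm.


HU = ((mu_tissue - mu_water) / mu_water) * 1000
HU = ((0.3084 - 0.206) / 0.206) * 1000
HU = 497.1


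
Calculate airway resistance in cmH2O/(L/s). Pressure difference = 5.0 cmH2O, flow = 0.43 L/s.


R = dP / flow
R = 5.0 / 0.43
R = 11.63 cmH2O/(L/s)


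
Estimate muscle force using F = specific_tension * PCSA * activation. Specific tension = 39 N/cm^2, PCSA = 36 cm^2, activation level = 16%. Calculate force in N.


F = sigma * PCSA * activation
F = 39 * 36 * 0.16
F = 224.6 N


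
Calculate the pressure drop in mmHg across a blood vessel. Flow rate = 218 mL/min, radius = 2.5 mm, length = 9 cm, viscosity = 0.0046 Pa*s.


dP = 8*mu*L*Q / (pi*r^4)
Q = 218 mL/min = 3.63333e-06 m^3/s
dP = 98.0585 Pa = 98.0585 / 133.322 mmHg = 0.7355 mmHg


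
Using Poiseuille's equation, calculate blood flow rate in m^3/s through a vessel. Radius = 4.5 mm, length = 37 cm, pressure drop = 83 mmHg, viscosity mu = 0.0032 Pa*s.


Q = pi*r^4*dP / (8*mu*L)
r = 0.0045 m, L = 0.37 m
dP = 83 mmHg = 11065.726 Pa
Q = 0.001505 m^3/s


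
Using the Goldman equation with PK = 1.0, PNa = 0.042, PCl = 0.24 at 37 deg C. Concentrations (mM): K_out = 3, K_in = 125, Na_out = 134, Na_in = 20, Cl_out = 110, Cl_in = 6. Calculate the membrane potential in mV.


Vm = (RT/F)*ln((PK*Ko + PNa*Nao + PCl*Cli)/(PK*Ki + PNa*Nai + PCl*Clo))
Numer = 10.068, Denom = 152.24
Vm = -72.59 mV


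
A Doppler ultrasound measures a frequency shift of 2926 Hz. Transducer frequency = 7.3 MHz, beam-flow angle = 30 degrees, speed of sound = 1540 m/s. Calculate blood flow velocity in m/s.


v = fd * c / (2 * f0 * cos(theta))
v = 2926 * 1540 / (2 * 7.3000e+06 * cos(30))
v = 0.3564 m/s


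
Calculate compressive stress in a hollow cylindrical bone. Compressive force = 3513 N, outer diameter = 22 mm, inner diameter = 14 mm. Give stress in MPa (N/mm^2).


A = pi*(r_o^2 - r_i^2)
r_o = 11 mm, r_i = 7 mm
A = 226.195 mm^2
sigma = F/A = 3513 / 226.195
sigma = 15.53 MPa


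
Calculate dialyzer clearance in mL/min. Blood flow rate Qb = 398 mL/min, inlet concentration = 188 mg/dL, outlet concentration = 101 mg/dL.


K = Qb * (Cb_in - Cb_out) / Cb_in
K = 398 * (188 - 101) / 188
K = 184.2 mL/min


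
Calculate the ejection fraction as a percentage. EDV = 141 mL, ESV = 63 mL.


SV = EDV - ESV = 141 - 63 = 78 mL
EF = SV/EDV * 100 = 78/141 * 100
EF = 55.32%


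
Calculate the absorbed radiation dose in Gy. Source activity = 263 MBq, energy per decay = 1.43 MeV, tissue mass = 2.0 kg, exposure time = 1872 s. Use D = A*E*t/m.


A = 263 MBq = 2.6300e+08 Bq
E = 1.43 MeV = 2.29086e-13 J
D = A*E*t/m = 2.6300e+08*2.29086e-13*1872/2.0
D = 0.05639 Gy


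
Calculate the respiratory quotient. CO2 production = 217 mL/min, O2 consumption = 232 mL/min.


RQ = VCO2 / VO2
RQ = 217 / 232
RQ = 0.9353


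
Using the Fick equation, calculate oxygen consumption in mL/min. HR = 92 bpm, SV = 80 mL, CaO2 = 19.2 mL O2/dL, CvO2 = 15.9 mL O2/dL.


CO = HR*SV = 92*80/1000 = 7.36 L/min
a-v O2 diff = 19.2 - 15.9 = 3.3 mL/dL
VO2 = CO * (CaO2-CvO2) * 10 dL/L
VO2 = 7.36 * 3.3 * 10
VO2 = 242.9 mL/min


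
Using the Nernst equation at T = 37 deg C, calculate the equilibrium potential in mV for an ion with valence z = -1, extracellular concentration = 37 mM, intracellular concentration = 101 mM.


E = (RT/(zF)) * ln(C_out/C_in)
T = 37 + 273.15 = 310.15 K
E = (8.314 * 310.15 / (-1 * 96485)) * ln(37/101)
E = 26.84 mV


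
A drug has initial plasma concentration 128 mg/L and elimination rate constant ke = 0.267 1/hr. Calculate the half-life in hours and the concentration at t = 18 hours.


t_half = ln(2) / ke = 0.693147 / 0.267 = 2.596 hr
C(t) = C0 * exp(-ke*t) = 128 * exp(-0.267*18)
C(18) = 1.047 mg/L


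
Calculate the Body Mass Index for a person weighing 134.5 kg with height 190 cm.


BMI = weight / height^2
height = 190 cm = 1.9 m
BMI = 134.5 / 1.9^2
BMI = 37.26 kg/m^2


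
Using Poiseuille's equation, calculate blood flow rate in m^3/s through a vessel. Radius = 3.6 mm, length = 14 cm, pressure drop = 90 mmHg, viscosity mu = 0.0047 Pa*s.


Q = pi*r^4*dP / (8*mu*L)
r = 0.0036 m, L = 0.14 m
dP = 90 mmHg = 11998.98 Pa
Q = 0.001203 m^3/s


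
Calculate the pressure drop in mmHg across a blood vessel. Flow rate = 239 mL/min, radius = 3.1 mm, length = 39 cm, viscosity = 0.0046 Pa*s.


dP = 8*mu*L*Q / (pi*r^4)
Q = 239 mL/min = 3.98333e-06 m^3/s
dP = 197.043 Pa = 197.043 / 133.322 mmHg = 1.478 mmHg


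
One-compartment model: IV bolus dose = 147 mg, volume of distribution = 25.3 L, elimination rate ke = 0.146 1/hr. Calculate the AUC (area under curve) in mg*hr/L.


C0 = Dose/Vd = 147/25.3 = 5.81028 mg/L
AUC = C0/ke = 5.81028/0.146
AUC = 39.8 mg*hr/L


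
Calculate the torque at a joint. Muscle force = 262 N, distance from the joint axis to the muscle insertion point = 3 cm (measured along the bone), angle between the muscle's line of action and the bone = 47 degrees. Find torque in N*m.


Torque = F * d * sin(theta)   (moment arm = d*sin(theta))
d = 3 cm = 0.03 m
Torque = 262 * 0.03 * sin(47)
Torque = 5.748 N*m


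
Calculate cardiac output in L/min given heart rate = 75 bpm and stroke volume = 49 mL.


CO = HR * SV
CO = 75 * 49 / 1000
CO = 3.675 L/min


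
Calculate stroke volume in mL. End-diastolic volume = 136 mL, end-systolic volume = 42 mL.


SV = EDV - ESV
SV = 136 - 42
SV = 94 mL


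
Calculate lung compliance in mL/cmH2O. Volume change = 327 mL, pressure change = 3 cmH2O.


C = dV / dP
C = 327 / 3
C = 109 mL/cmH2O


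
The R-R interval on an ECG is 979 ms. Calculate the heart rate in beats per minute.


HR = 60 / RR_interval(s)
RR = 979 ms = 0.979 s
HR = 60 / 0.979 = 61.29 bpm


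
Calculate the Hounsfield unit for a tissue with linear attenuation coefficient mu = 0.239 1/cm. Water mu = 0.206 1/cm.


HU = ((mu_tissue - mu_water) / mu_water) * 1000
HU = ((0.239 - 0.206) / 0.206) * 1000
HU = 160.2


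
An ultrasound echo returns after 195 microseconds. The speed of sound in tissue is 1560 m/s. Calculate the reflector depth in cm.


depth = c * t / 2
t = 195 us = 1.9500e-04 s
depth = 1560 * 1.9500e-04 / 2
depth = 0.1521 m = 15.21 cm


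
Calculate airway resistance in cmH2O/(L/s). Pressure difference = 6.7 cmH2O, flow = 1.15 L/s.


R = dP / flow
R = 6.7 / 1.15
R = 5.826 cmH2O/(L/s)


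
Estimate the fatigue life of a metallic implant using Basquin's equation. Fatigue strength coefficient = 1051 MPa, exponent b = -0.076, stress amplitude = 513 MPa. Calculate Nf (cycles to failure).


sigma_a = sigma_f' * (2Nf)^b
2Nf = (sigma_a/sigma_f')^(1/b)
2Nf = (513/1051)^(1/-0.076)
2Nf = 12545.601
Nf = 6273
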